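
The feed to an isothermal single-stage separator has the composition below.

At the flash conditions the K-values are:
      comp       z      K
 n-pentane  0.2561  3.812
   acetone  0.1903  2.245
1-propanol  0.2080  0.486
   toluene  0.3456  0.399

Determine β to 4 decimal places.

β = 0.5055

Material balance + equilibrium reduce to Σ zᵢ(Kᵢ−1)/(1+β(Kᵢ−1)) = 0.
g(0) = ΣzᵢKᵢ − 1 = 0.6425 and g(1) = 1 − Σzᵢ/Kᵢ = -0.4461, so a root lies in (0, 1).
Iterate (Newton) starting at β = 0.5:
  β = 0.5000: g = 0.00451, g' = -0.8165 → β = 0.5055
Converged at β = 0.5055.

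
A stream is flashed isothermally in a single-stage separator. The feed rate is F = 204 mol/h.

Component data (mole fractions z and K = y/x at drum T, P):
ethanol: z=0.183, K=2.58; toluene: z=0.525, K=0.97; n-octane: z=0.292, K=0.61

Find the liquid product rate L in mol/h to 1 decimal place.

Material balance + equilibrium reduce to Σ zᵢ(Kᵢ−1)/(1+ψ(Kᵢ−1)) = 0.
Feasibility: ΣzᵢKᵢ = 1.160, Σzᵢ/Kᵢ = 1.091 — both > 1, two phases present.
Newton iteration, ψ⁰ = 0.57:
  ψ = 0.570: g = -0.0103, g' = -0.200 → ψ = 0.518
  ψ = 0.518: g = 0.0002, g' = -0.208 → ψ = 0.519
Converged at ψ = 0.519.
Then V = ψ·F = 0.5194·204 = 106.0 mol/h and L = F − V = 98.0 mol/h.

L = 98.0 mol/h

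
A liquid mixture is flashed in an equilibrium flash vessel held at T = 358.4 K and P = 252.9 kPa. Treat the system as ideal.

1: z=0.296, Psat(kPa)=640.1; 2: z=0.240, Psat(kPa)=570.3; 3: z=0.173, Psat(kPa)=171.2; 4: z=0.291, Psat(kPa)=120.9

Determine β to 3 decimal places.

β = 0.835

Raoult's law: Kᵢ = Pᵢˢᵃᵗ/P = Pᵢˢᵃᵗ/252.9.
  K_1 = 640.1/252.9 = 2.53104, K_2 = 570.3/252.9 = 2.25504, K_3 = 171.2/252.9 = 0.67695, K_4 = 120.9/252.9 = 0.47805
Material balance + equilibrium reduce to Σ zᵢ(Kᵢ−1)/(1+β(Kᵢ−1)) = 0.
Check two-phase: ΣzᵢKᵢ = 1.547 > 1 and Σzᵢ/Kᵢ = 1.088 > 1, so g(0) = 0.547 > 0 and g(1) = -0.088 < 0.
Iterate (Newton) starting at β = 0.47:
  β = 0.470: g = 0.1858, g' = -0.548 → β = 0.809
  β = 0.809: g = 0.0134, g' = -0.502 → β = 0.836
  β = 0.836: g = -0.0001, g' = -0.507 → β = 0.835
Converged at β = 0.835.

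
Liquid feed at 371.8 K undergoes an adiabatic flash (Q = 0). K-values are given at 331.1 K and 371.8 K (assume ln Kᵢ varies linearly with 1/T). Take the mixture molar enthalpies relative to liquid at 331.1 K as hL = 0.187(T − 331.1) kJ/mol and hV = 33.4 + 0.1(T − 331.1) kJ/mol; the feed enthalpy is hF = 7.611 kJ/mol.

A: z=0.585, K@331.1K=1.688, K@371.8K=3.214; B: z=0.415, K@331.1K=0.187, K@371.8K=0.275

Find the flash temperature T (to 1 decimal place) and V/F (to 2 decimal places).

Adiabatic flash: solve Rachford–Rice at each trial T, then check hF = ψ·hV(T) + (1−ψ)·hL(T).
  T = 331.1 K: K = (1.688, 0.187), RR gives ψ = 0.116, H_out = 3.886 kJ/mol
  T = 371.8 K: K = (3.214, 0.275), RR gives ψ = 0.619, H_out = 26.107 kJ/mol
  T = 351.5 K: K = (2.375, 0.229), RR gives ψ = 0.457, H_out = 18.278 kJ/mol
  T = 341.3 K: K = (2.012, 0.208), RR gives ψ = 0.329, H_out = 12.588 kJ/mol
  T = 336.2 K: K = (1.846, 0.197), RR gives ψ = 0.238, H_out = 8.796 kJ/mol
  T = 333.6 K: K = (1.764, 0.192), RR gives ψ = 0.181, H_out = 6.469 kJ/mol
  T = 334.9 K: K = (1.805, 0.195), RR gives ψ = 0.211, H_out = 7.673 kJ/mol
Linear interpolation between T = 333.6 (H_out = 6.469) and T = 334.9 (H_out = 7.673) on hF = 7.611 gives T ≈ 334.8 K, at which ψ = 0.21.

T = 334.8 K, V/F = 0.21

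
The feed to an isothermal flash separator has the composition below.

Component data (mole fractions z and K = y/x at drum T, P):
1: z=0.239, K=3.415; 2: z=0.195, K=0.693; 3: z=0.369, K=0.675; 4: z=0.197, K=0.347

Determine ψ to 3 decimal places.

ψ = 0.265

Rachford–Rice: g(ψ) = Σ zᵢ(Kᵢ−1)/(1+ψ(Kᵢ−1)) = 0.
g(0) = ΣzᵢKᵢ − 1 = 0.269 and g(1) = 1 − Σzᵢ/Kᵢ = -0.466, so a root lies in (0, 1).
Newton iteration, ψ⁰ = 0.54:
  ψ = 0.540: g = -0.1654, g' = -0.547 → ψ = 0.237
  ψ = 0.237: g = 0.0201, g' = -0.748 → ψ = 0.264
  ψ = 0.264: g = 0.0005, g' = -0.710 → ψ = 0.265
Converged at ψ = 0.265.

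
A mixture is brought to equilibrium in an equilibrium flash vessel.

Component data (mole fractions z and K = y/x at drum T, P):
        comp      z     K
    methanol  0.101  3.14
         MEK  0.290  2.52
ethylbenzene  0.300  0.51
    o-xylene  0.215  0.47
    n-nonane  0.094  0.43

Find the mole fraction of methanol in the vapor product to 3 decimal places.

y_methanol = 0.173

Iterate (Newton) starting at V/F = 0.66:
  V/F = 0.660: g = -0.1688, g' = -0.625 → V/F = 0.390
Converged at V/F = 0.390.
Compositions from xᵢ = zᵢ/(1+V/F(Kᵢ−1)), yᵢ = Kᵢxᵢ:
  methanol: x = 0.055, y = 0.173
  MEK: x = 0.182, y = 0.459
  ethylbenzene: x = 0.371, y = 0.189
  o-xylene: x = 0.271, y = 0.127
  n-nonane: x = 0.121, y = 0.052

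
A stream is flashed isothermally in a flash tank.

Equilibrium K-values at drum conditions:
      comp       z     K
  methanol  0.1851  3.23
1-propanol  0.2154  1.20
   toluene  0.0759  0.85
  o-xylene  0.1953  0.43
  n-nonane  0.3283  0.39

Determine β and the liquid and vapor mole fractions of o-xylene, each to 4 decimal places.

Material balance + equilibrium reduce to Σ zᵢ(Kᵢ−1)/(1+β(Kᵢ−1)) = 0.
Feasibility: ΣzᵢKᵢ = 1.1329, Σzᵢ/Kᵢ = 1.6221 — both > 1, two phases present.
Newton iteration, β⁰ = 0.38:
  β = 0.3800: g = -0.15139, g' = -0.5895 → β = 0.1232
  β = 0.1232: g = 0.01801, g' = -0.7927 → β = 0.1459
  β = 0.1459: g = 0.00042, g' = -0.7566 → β = 0.1464
Converged at β = 0.1464.
Compositions from xᵢ = zᵢ/(1+β(Kᵢ−1)), yᵢ = Kᵢxᵢ:
  methanol: x = 0.1395, y = 0.4507
  1-propanol: x = 0.2093, y = 0.2511
  toluene: x = 0.0776, y = 0.0660
  o-xylene: x = 0.2131, y = 0.0916
  n-nonane: x = 0.3605, y = 0.1406

β = 0.1464, x_o-xylene = 0.2131, y_o-xylene = 0.0916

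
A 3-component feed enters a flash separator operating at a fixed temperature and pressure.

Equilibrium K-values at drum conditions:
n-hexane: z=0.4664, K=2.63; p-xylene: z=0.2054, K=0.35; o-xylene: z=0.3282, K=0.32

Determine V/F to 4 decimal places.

Material balance + equilibrium reduce to Σ zᵢ(Kᵢ−1)/(1+V/F(Kᵢ−1)) = 0.
Feasibility: ΣzᵢKᵢ = 1.4035, Σzᵢ/Kᵢ = 1.7898 — both > 1, two phases present.
Newton iteration, V/F⁰ = 0.5:
  V/F = 0.5000: g = -0.11708, g' = -0.9150 → V/F = 0.3721
  V/F = 0.3721: g = -0.00162, g' = -0.9031 → V/F = 0.3703
Converged at V/F = 0.3703.

V/F = 0.3703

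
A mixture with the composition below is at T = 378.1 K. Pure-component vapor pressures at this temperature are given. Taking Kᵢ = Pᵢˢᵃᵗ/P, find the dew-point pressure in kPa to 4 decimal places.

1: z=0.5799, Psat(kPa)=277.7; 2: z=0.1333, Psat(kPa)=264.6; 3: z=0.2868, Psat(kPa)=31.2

Pdew = 84.8586 kPa

At the dew point ψ → 1, so Σzᵢ/Kᵢ = 1 with Kᵢ = Pᵢˢᵃᵗ/P ⇒ 1/P = Σzᵢ/Pᵢˢᵃᵗ.
1/P = 0.5799/277.7 + 0.1333/264.6 + 0.2868/31.2 = 0.0117843 ⇒ P = 84.8586 kPa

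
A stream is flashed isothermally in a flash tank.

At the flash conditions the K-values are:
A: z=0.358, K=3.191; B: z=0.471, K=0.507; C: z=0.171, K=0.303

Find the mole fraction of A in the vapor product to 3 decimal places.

y_A = 0.641

Rachford–Rice: g(ψ) = Σ zᵢ(Kᵢ−1)/(1+ψ(Kᵢ−1)) = 0.
g(0) = ΣzᵢKᵢ − 1 = 0.433 and g(1) = 1 − Σzᵢ/Kᵢ = -0.606, so a root lies in (0, 1).
Iterate (Newton) starting at ψ = 0.5:
  ψ = 0.500: g = -0.1168, g' = -0.789 → ψ = 0.352
  ψ = 0.352: g = 0.0040, g' = -0.861 → ψ = 0.357
Converged at ψ = 0.357.
Compositions from xᵢ = zᵢ/(1+ψ(Kᵢ−1)), yᵢ = Kᵢxᵢ:
  A: x = 0.201, y = 0.641
  B: x = 0.571, y = 0.290
  C: x = 0.228, y = 0.069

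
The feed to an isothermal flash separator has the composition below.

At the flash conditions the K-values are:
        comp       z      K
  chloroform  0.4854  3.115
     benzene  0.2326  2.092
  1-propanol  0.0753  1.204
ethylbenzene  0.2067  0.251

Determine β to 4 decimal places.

Rachford–Rice: g(β) = Σ zᵢ(Kᵢ−1)/(1+β(Kᵢ−1)) = 0.
Feasibility: ΣzᵢKᵢ = 2.1412, Σzᵢ/Kᵢ = 1.1531 — both > 1, two phases present.
Iterate (Newton) starting at β = 0.5:
  β = 0.5000: g = 0.42969, g' = -0.9279 → β = 0.9631
  β = 0.9631: g = -0.08088, g' = -1.7968 → β = 0.9181
  β = 0.9181: g = -0.00684, g' = -1.5106 → β = 0.9135
Converged at β = 0.9135.

β = 0.9135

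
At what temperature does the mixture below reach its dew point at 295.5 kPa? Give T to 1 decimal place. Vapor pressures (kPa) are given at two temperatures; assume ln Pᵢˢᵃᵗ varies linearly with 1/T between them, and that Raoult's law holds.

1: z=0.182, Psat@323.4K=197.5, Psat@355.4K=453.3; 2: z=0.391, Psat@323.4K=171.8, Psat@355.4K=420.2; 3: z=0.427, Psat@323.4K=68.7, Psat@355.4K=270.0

T = 350.9 K

Dew-point temperature: Σzᵢ·P/Pᵢˢᵃᵗ(T) = 1. Interpolate ln Pᵢˢᵃᵗ = aᵢ + bᵢ/T.
  T = 323.4 K: ΣzᵢP/Pᵢˢᵃᵗ = 2.7815
  T = 355.4 K: ΣzᵢP/Pᵢˢᵃᵗ = 0.8609
  T = 339.4 K: ΣzᵢP/Pᵢˢᵃᵗ = 1.4944
  T = 347.4 K: ΣzᵢP/Pᵢˢᵃᵗ = 1.1252
  T = 351.4 K: ΣzᵢP/Pᵢˢᵃᵗ = 0.9823
  T = 349.4 K: ΣzᵢP/Pᵢˢᵃᵗ = 1.0508
Interpolating between 349.4 K and 351.4 K gives T ≈ 350.9 K.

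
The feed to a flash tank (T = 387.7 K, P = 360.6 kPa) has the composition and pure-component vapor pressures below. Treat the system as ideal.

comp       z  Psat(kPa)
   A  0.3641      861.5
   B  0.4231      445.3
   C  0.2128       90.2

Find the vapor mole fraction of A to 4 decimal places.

Raoult's law: Kᵢ = Pᵢˢᵃᵗ/P = Pᵢˢᵃᵗ/360.6.
  K_A = 861.5/360.6 = 2.389074, K_B = 445.3/360.6 = 1.234886, K_C = 90.2/360.6 = 0.250139
Rachford–Rice: g(β) = Σ zᵢ(Kᵢ−1)/(1+β(Kᵢ−1)) = 0.
g(0) = ΣzᵢKᵢ − 1 = 0.4456 and g(1) = 1 − Σzᵢ/Kᵢ = -0.3458, so a root lies in (0, 1).
Newton–Raphson from β = 0.5:
  β = 0.5000: g = 0.13212, g' = -0.5696 → β = 0.7319
  β = 0.7319: g = -0.01812, g' = -0.7776 → β = 0.7086
  β = 0.7086: g = -0.00044, g' = -0.7405 → β = 0.7080
Converged at β = 0.7080.
Compositions from xᵢ = zᵢ/(1+β(Kᵢ−1)), yᵢ = Kᵢxᵢ:
  A: x = 0.1836, y = 0.4385
  B: x = 0.3628, y = 0.4480
  C: x = 0.4537, y = 0.1135

y_A = 0.4385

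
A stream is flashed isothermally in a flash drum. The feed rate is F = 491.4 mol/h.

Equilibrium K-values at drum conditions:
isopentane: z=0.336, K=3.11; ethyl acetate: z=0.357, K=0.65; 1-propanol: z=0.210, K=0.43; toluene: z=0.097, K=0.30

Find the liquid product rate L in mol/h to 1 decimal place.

L = 301.9 mol/h

Iterate (Newton) starting at ψ = 0.45:
  ψ = 0.450: g = -0.0448, g' = -0.680 → ψ = 0.384
  ψ = 0.384: g = 0.0011, g' = -0.715 → ψ = 0.386
Converged at ψ = 0.386.
Then V = ψ·F = 0.3857·491.4 = 189.5 mol/h and L = F − V = 301.9 mol/h.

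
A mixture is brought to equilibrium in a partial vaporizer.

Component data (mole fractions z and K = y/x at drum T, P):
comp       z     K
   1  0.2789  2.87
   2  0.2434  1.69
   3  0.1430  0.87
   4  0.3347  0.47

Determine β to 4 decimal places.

β = 0.7763

Iterate (Newton) starting at β = 0.5:
  β = 0.5000: g = 0.13317, g' = -0.5013 → β = 0.7656
  β = 0.7656: g = 0.00519, g' = -0.4838 → β = 0.7764
  β = 0.7764: g = -0.00001, g' = -0.4858 → β = 0.7763
Converged at β = 0.7763.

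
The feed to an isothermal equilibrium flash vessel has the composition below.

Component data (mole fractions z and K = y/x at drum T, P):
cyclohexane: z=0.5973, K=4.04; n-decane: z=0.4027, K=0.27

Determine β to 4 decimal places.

Rachford–Rice: g(β) = Σ zᵢ(Kᵢ−1)/(1+β(Kᵢ−1)) = 0.
g(0) = ΣzᵢKᵢ − 1 = 1.5218 and g(1) = 1 − Σzᵢ/Kᵢ = -0.6393, so a root lies in (0, 1).
Newton–Raphson from β = 0.5:
  β = 0.5000: g = 0.25761, g' = -1.4014 → β = 0.6838
  β = 0.6838: g = 0.00279, g' = -1.4379 → β = 0.6858
Converged at β = 0.6858.

β = 0.6858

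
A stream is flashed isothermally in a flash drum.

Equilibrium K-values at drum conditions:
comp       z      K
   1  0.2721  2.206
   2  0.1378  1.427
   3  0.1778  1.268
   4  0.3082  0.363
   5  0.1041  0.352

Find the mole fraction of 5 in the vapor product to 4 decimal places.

Material balance + equilibrium reduce to Σ zᵢ(Kᵢ−1)/(1+V/F(Kᵢ−1)) = 0.
Feasibility: ΣzᵢKᵢ = 1.1709, Σzᵢ/Kᵢ = 1.5049 — both > 1, two phases present.
Newton iteration, V/F⁰ = 0.67:
  V/F = 0.6700: g = -0.19407, g' = -0.6626 → V/F = 0.3771
  V/F = 0.3771: g = -0.02814, g' = -0.5094 → V/F = 0.3219
  V/F = 0.3219: g = -0.00020, g' = -0.5033 → V/F = 0.3215
Converged at V/F = 0.3215.
Compositions from xᵢ = zᵢ/(1+V/F(Kᵢ−1)), yᵢ = Kᵢxᵢ:
  1: x = 0.1961, y = 0.4326
  2: x = 0.1212, y = 0.1729
  3: x = 0.1637, y = 0.2076
  4: x = 0.3876, y = 0.1407
  5: x = 0.1315, y = 0.0463

y_5 = 0.0463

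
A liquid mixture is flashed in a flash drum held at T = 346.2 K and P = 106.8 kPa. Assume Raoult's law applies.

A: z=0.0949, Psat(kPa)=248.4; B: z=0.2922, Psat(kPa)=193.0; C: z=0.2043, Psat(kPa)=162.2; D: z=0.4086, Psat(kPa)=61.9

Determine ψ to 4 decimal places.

ψ = 0.8673

Raoult's law: Kᵢ = Pᵢˢᵃᵗ/P = Pᵢˢᵃᵗ/106.8.
  K_A = 248.4/106.8 = 2.325843, K_B = 193.0/106.8 = 1.807116, K_C = 162.2/106.8 = 1.518727, K_D = 61.9/106.8 = 0.579588
Material balance + equilibrium reduce to Σ zᵢ(Kᵢ−1)/(1+ψ(Kᵢ−1)) = 0.
Feasibility: ΣzᵢKᵢ = 1.2959, Σzᵢ/Kᵢ = 1.0420 — both > 1, two phases present.
Newton–Raphson from ψ = 0.5:
  ψ = 0.5000: g = 0.11034, g' = -0.3074 → ψ = 0.8590
  ψ = 0.8590: g = 0.00254, g' = -0.3061 → ψ = 0.8673
Converged at ψ = 0.8673.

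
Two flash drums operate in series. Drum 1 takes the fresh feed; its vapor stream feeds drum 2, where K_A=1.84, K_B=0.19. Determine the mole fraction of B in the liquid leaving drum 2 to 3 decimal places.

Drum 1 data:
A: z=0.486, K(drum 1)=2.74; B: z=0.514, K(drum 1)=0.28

Drum 1:
Material balance + equilibrium reduce to Σ zᵢ(Kᵢ−1)/(1+ψ₁(Kᵢ−1)) = 0.
Check two-phase: ΣzᵢKᵢ = 1.476 > 1 and Σzᵢ/Kᵢ = 2.013 > 1, so g(0) = 0.476 > 0 and g(1) = -1.013 < 0.
Iterate (Newton) starting at ψ₁ = 0.5:
  ψ₁ = 0.500: g = -0.1260, g' = -1.071 → ψ₁ = 0.382
  ψ₁ = 0.382: g = -0.0029, g' = -1.038 → ψ₁ = 0.380
Converged at ψ₁ = 0.380.
Drum-1 compositions:
  A: x = 0.293, y = 0.802
  B: x = 0.707, y = 0.198
Drum-2 feed = drum-1 vapor: z₂ = (0.8020, 0.1980).
Drum 2:
Material balance + equilibrium reduce to Σ zᵢ(Kᵢ−1)/(1+ψ₂(Kᵢ−1)) = 0.
Feasibility: ΣzᵢKᵢ = 1.513, Σzᵢ/Kᵢ = 1.478 — both > 1, two phases present.
Newton–Raphson from ψ₂ = 0.51:
  ψ₂ = 0.510: g = 0.1983, g' = -0.655 → ψ₂ = 0.813
  ψ₂ = 0.813: g = -0.0694, g' = -1.314 → ψ₂ = 0.760
  ψ₂ = 0.760: g = -0.0063, g' = -1.090 → ψ₂ = 0.754
Converged at ψ₂ = 0.754.
  A: x = 0.491, y = 0.903
  B: x = 0.509, y = 0.097

x_B (drum 2) = 0.509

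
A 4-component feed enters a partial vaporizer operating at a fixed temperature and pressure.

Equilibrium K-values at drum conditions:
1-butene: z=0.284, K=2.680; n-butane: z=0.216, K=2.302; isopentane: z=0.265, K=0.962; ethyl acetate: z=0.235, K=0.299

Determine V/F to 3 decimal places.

V/F = 0.744

Material balance + equilibrium reduce to Σ zᵢ(Kᵢ−1)/(1+V/F(Kᵢ−1)) = 0.
Check two-phase: ΣzᵢKᵢ = 1.584 > 1 and Σzᵢ/Kᵢ = 1.261 > 1, so g(0) = 0.584 > 0 and g(1) = -0.261 < 0.
Newton–Raphson from V/F = 0.49:
  V/F = 0.490: g = 0.1722, g' = -0.646 → V/F = 0.757
  V/F = 0.757: g = -0.0094, g' = -0.772 → V/F = 0.744
Converged at V/F = 0.744.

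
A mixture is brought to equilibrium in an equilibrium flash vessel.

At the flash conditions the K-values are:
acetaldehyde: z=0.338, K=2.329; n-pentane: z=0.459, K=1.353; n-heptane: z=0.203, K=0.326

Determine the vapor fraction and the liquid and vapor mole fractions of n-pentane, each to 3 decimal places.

Newton iteration, ψ⁰ = 0.31:
  ψ = 0.310: g = 0.2912, g' = -0.493 → ψ = 0.900
  ψ = 0.900: g = -0.0206, g' = -0.753 → ψ = 0.873
  ψ = 0.873: g = -0.0007, g' = -0.706 → ψ = 0.872
Converged at ψ = 0.872.
Compositions from xᵢ = zᵢ/(1+ψ(Kᵢ−1)), yᵢ = Kᵢxᵢ:
  acetaldehyde: x = 0.157, y = 0.365
  n-pentane: x = 0.351, y = 0.475
  n-heptane: x = 0.492, y = 0.161

ψ = 0.872, x_n-pentane = 0.351, y_n-pentane = 0.475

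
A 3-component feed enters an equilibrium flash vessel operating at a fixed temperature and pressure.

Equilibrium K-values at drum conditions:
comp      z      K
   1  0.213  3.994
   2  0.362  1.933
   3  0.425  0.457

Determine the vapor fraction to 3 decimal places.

ψ = 0.759

Rachford–Rice: g(ψ) = Σ zᵢ(Kᵢ−1)/(1+ψ(Kᵢ−1)) = 0.
Check two-phase: ΣzᵢKᵢ = 1.745 > 1 and Σzᵢ/Kᵢ = 1.171 > 1, so g(0) = 0.745 > 0 and g(1) = -0.171 < 0.
Newton iteration, ψ⁰ = 0.31:
  ψ = 0.310: g = 0.3152, g' = -0.884 → ψ = 0.666
  ψ = 0.666: g = 0.0595, g' = -0.640 → ψ = 0.759
Converged at ψ = 0.759.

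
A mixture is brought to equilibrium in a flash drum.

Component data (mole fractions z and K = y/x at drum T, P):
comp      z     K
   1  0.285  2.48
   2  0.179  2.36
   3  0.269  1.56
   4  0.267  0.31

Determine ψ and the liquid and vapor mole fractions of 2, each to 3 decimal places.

ψ = 0.803, x_2 = 0.086, y_2 = 0.202

Let ψ = V/F and solve Σ zᵢ(Kᵢ−1)/(1+ψ(Kᵢ−1)) = 0.
Check two-phase: ΣzᵢKᵢ = 1.632 > 1 and Σzᵢ/Kᵢ = 1.224 > 1, so g(0) = 0.632 > 0 and g(1) = -0.224 < 0.
Iterate (Newton) starting at ψ = 0.7:
  ψ = 0.700: g = 0.0838, g' = -0.757 → ψ = 0.811
  ψ = 0.811: g = -0.0070, g' = -0.899 → ψ = 0.803
Converged at ψ = 0.803.
Compositions from xᵢ = zᵢ/(1+ψ(Kᵢ−1)), yᵢ = Kᵢxᵢ:
  1: x = 0.130, y = 0.323
  2: x = 0.086, y = 0.202
  3: x = 0.186, y = 0.289
  4: x = 0.599, y = 0.186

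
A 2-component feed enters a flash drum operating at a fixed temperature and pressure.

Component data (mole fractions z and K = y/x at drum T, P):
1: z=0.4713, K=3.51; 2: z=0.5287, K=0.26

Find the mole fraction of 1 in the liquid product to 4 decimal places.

x_1 = 0.2277

Iterate (Newton) starting at ψ = 0.69:
  ψ = 0.6900: g = -0.36641, g' = -1.6066 → ψ = 0.4619
  ψ = 0.4619: g = -0.04664, g' = -1.3051 → ψ = 0.4262
  ψ = 0.4262: g = 0.00006, g' = -1.3108 → ψ = 0.4263
Converged at ψ = 0.4263.
Compositions from xᵢ = zᵢ/(1+ψ(Kᵢ−1)), yᵢ = Kᵢxᵢ:
  1: x = 0.2277, y = 0.7992
  2: x = 0.7723, y = 0.2008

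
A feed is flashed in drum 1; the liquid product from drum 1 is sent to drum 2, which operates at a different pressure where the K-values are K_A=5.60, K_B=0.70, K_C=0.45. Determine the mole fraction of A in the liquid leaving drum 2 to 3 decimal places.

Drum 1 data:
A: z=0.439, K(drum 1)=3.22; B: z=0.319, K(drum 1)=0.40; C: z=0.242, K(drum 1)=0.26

x_A (drum 2) = 0.084

Drum 1:
Iterate (Newton) starting at ψ₁ = 0.5:
  ψ₁ = 0.500: g = -0.0958, g' = -1.054 → ψ₁ = 0.409
Converged at ψ₁ = 0.409.
Drum-1 compositions:
  A: x = 0.230, y = 0.741
  B: x = 0.423, y = 0.169
  C: x = 0.347, y = 0.090
Drum-2 feed = drum-1 liquid: z₂ = (0.2300, 0.4228, 0.3472).
Drum 2:
Material balance + equilibrium reduce to Σ zᵢ(Kᵢ−1)/(1+ψ₂(Kᵢ−1)) = 0.
Feasibility: ΣzᵢKᵢ = 1.740, Σzᵢ/Kᵢ = 1.417 — both > 1, two phases present.
Newton–Raphson from ψ₂ = 0.54:
  ψ₂ = 0.540: g = -0.1193, g' = -0.668 → ψ₂ = 0.361
  ψ₂ = 0.361: g = 0.0169, g' = -0.898 → ψ₂ = 0.380
  ψ₂ = 0.380: g = 0.0004, g' = -0.861 → ψ₂ = 0.381
Converged at ψ₂ = 0.381.
  A: x = 0.084, y = 0.468
  B: x = 0.477, y = 0.334
  C: x = 0.439, y = 0.198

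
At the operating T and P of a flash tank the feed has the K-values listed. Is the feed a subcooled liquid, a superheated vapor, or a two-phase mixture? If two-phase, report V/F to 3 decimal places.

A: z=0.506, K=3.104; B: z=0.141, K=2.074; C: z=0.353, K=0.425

two-phase, V/F = 0.929

ΣzᵢKᵢ = 2.013; Σzᵢ/Kᵢ = 1.062.
Both exceed 1, so a two-phase solution exists.
Rachford–Rice: g(ψ) = Σ zᵢ(Kᵢ−1)/(1+ψ(Kᵢ−1)) = 0.
Newton iteration, ψ⁰ = 0.42:
  ψ = 0.420: g = 0.4019, g' = -0.911 → ψ = 0.861
  ψ = 0.861: g = 0.0553, g' = -0.785 → ψ = 0.932
  ψ = 0.932: g = -0.0017, g' = -0.838 → ψ = 0.929
Converged at ψ = 0.929.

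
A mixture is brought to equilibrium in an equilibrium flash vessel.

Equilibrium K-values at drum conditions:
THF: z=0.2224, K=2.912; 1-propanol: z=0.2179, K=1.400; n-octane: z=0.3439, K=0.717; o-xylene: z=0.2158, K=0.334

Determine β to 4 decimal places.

β = 0.4210

Rachford–Rice: g(β) = Σ zᵢ(Kᵢ−1)/(1+β(Kᵢ−1)) = 0.
Check two-phase: ΣzᵢKᵢ = 1.2713 > 1 and Σzᵢ/Kᵢ = 1.3578 > 1, so g(0) = 0.2713 > 0 and g(1) = -0.3578 < 0.
Newton iteration, β⁰ = 0.5:
  β = 0.5000: g = -0.03881, g' = -0.4892 → β = 0.4207
  β = 0.4207: g = 0.00014, g' = -0.4955 → β = 0.4210
Converged at β = 0.4210.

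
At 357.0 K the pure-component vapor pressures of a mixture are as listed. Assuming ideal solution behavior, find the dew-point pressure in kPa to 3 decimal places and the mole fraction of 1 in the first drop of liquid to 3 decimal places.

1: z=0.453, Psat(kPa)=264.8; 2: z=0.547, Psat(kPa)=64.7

At the dew point ψ → 1, so Σzᵢ/Kᵢ = 1 with Kᵢ = Pᵢˢᵃᵗ/P ⇒ 1/P = Σzᵢ/Pᵢˢᵃᵗ.
1/P = 0.453/264.8 + 0.547/64.7 = 0.010165 ⇒ P = 98.376 kPa
xᵢ = zᵢP/Pᵢˢᵃᵗ ⇒ x_1 = 0.453·98.376/264.8 = 0.168

Pdew = 98.376 kPa, x_1 = 0.168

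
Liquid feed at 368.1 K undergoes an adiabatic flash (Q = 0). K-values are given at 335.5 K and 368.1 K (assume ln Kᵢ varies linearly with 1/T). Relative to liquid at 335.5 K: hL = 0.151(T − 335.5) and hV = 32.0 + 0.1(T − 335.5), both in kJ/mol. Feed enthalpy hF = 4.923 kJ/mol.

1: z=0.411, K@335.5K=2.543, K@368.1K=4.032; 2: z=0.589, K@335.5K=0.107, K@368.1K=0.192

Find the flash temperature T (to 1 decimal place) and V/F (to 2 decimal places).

Adiabatic flash: solve Rachford–Rice at each trial T, then check hF = ψ·hV(T) + (1−ψ)·hL(T).
  T = 335.5 K: K = (2.543, 0.107), RR gives ψ = 0.079, H_out = 2.513 kJ/mol
  T = 368.1 K: K = (4.032, 0.192), RR gives ψ = 0.314, H_out = 14.461 kJ/mol
  T = 351.8 K: K = (3.236, 0.145), RR gives ψ = 0.218, H_out = 9.241 kJ/mol
  T = 343.6 K: K = (2.875, 0.125), RR gives ψ = 0.156, H_out = 6.137 kJ/mol
  T = 339.6 K: K = (2.708, 0.116), RR gives ψ = 0.120, H_out = 4.434 kJ/mol
  T = 341.6 K: K = (2.791, 0.120), RR gives ψ = 0.138, H_out = 5.304 kJ/mol
Linear interpolation between T = 339.6 (H_out = 4.434) and T = 341.6 (H_out = 5.304) on hF = 4.923 gives T ≈ 340.7 K, at which ψ = 0.13.

T = 340.7 K, V/F = 0.13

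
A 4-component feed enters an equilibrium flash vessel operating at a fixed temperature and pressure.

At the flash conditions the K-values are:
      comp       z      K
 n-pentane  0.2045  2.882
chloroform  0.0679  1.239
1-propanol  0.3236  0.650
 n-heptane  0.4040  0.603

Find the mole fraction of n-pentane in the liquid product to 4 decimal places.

x_n-pentane = 0.1489

Rachford–Rice: g(β) = Σ zᵢ(Kᵢ−1)/(1+β(Kᵢ−1)) = 0.
Feasibility: ΣzᵢKᵢ = 1.1274, Σzᵢ/Kᵢ = 1.2936 — both > 1, two phases present.
Iterate (Newton) starting at β = 0.44:
  β = 0.4400: g = -0.10300, g' = -0.3688 → β = 0.1607
  β = 0.1607: g = 0.01979, g' = -0.5477 → β = 0.1968
  β = 0.1968: g = 0.00070, g' = -0.5098 → β = 0.1982
Converged at β = 0.1982.
Compositions from xᵢ = zᵢ/(1+β(Kᵢ−1)), yᵢ = Kᵢxᵢ:
  n-pentane: x = 0.1489, y = 0.4292
  chloroform: x = 0.0648, y = 0.0803
  1-propanol: x = 0.3477, y = 0.2260
  n-heptane: x = 0.4385, y = 0.2644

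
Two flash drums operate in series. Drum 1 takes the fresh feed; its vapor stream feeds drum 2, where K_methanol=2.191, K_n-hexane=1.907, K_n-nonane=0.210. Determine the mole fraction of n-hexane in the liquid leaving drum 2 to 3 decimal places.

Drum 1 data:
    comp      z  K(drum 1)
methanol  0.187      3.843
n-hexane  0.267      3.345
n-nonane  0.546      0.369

x_n-hexane (drum 2) = 0.265

Drum 1:
Rachford–Rice: g(ψ₁) = Σ zᵢ(Kᵢ−1)/(1+ψ₁(Kᵢ−1)) = 0.
Check two-phase: ΣzᵢKᵢ = 1.813 > 1 and Σzᵢ/Kᵢ = 1.608 > 1, so g(0) = 0.813 > 0 and g(1) = -0.608 < 0.
Iterate (Newton) starting at ψ₁ = 0.5:
  ψ₁ = 0.500: g = 0.0044, g' = -1.033 → ψ₁ = 0.504
Converged at ψ₁ = 0.504.
Drum-1 compositions:
  methanol: x = 0.077, y = 0.295
  n-hexane: x = 0.122, y = 0.409
  n-nonane: x = 0.801, y = 0.296
Drum-2 feed = drum-1 vapor: z₂ = (0.2953, 0.4092, 0.2955).
Drum 2:
Newton iteration, ψ₂⁰ = 0.33:
  ψ₂ = 0.330: g = 0.2223, g' = -0.753 → ψ₂ = 0.625
  ψ₂ = 0.625: g = -0.0231, g' = -0.995 → ψ₂ = 0.602
Converged at ψ₂ = 0.602.
  methanol: x = 0.172, y = 0.377
  n-hexane: x = 0.265, y = 0.505
  n-nonane: x = 0.563, y = 0.118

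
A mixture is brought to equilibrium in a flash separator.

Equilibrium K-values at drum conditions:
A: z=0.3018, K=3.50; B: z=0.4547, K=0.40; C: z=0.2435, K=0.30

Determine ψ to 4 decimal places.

ψ = 0.1957

Newton iteration, ψ⁰ = 0.5:
  ψ = 0.5000: g = -0.31664, g' = -0.9891 → ψ = 0.1799
  ψ = 0.1799: g = 0.01965, g' = -1.2594 → ψ = 0.1955
  ψ = 0.1955: g = 0.00030, g' = -1.2214 → ψ = 0.1957
Converged at ψ = 0.1957.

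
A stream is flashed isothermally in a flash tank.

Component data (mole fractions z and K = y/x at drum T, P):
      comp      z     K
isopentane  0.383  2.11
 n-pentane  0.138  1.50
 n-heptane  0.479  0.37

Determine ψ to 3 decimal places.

ψ = 0.312

Rachford–Rice: g(ψ) = Σ zᵢ(Kᵢ−1)/(1+ψ(Kᵢ−1)) = 0.
Feasibility: ΣzᵢKᵢ = 1.192, Σzᵢ/Kᵢ = 1.568 — both > 1, two phases present.
Newton–Raphson from ψ = 0.46:
  ψ = 0.460: g = -0.0874, g' = -0.607 → ψ = 0.316
  ψ = 0.316: g = -0.0024, g' = -0.581 → ψ = 0.312
Converged at ψ = 0.312.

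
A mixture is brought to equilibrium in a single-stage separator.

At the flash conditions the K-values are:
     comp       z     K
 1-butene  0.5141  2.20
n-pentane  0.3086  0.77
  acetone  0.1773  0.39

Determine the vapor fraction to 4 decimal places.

ψ = 0.8347

Iterate (Newton) starting at ψ = 0.5:
  ψ = 0.5000: g = 0.14976, g' = -0.4466 → ψ = 0.8353
  ψ = 0.8353: g = -0.00028, g' = -0.4839 → ψ = 0.8347
Converged at ψ = 0.8347.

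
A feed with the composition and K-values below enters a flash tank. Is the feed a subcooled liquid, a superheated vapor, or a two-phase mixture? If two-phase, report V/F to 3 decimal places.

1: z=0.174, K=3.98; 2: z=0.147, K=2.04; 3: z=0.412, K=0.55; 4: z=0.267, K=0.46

two-phase, V/F = 0.305

ΣzᵢKᵢ = 1.342; Σzᵢ/Kᵢ = 1.445.
Both exceed 1, so a two-phase solution exists.
Let ψ = V/F and solve Σ zᵢ(Kᵢ−1)/(1+ψ(Kᵢ−1)) = 0.
Newton–Raphson from ψ = 0.31:
  ψ = 0.310: g = -0.0035, g' = -0.733 → ψ = 0.305
Converged at ψ = 0.305.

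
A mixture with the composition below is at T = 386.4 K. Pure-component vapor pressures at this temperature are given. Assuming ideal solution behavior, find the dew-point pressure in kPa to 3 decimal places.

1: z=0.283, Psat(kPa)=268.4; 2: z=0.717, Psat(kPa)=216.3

Pdew = 228.873 kPa

At the dew point ψ → 1, so Σzᵢ/Kᵢ = 1 with Kᵢ = Pᵢˢᵃᵗ/P ⇒ 1/P = Σzᵢ/Pᵢˢᵃᵗ.
1/P = 0.283/268.4 + 0.717/216.3 = 0.004369 ⇒ P = 228.873 kPa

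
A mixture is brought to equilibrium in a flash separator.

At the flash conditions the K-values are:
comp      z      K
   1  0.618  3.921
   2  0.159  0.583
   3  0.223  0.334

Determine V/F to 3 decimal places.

V/F = 0.919

Rachford–Rice: g(V/F) = Σ zᵢ(Kᵢ−1)/(1+V/F(Kᵢ−1)) = 0.
Feasibility: ΣzᵢKᵢ = 2.590, Σzᵢ/Kᵢ = 1.098 — both > 1, two phases present.
Iterate (Newton) starting at V/F = 0.37:
  V/F = 0.370: g = 0.5921, g' = -1.431 → V/F = 0.784
  V/F = 0.784: g = 0.1395, g' = -0.981 → V/F = 0.926
  V/F = 0.926: g = -0.0083, g' = -1.131 → V/F = 0.919
Converged at V/F = 0.919.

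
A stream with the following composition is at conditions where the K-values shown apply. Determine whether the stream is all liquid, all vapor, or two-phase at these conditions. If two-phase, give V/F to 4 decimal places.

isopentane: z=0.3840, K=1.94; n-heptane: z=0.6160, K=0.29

ΣzᵢKᵢ = 0.9236; Σzᵢ/Kᵢ = 2.3221.
Since ΣzᵢKᵢ < 1 the mixture is below its bubble point — single liquid phase.

all liquid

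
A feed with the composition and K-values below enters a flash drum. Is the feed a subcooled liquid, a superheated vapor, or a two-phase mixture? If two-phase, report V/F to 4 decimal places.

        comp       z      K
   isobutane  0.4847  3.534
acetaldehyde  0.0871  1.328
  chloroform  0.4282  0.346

two-phase, V/F = 0.6504

ΣzᵢKᵢ = 1.9768; Σzᵢ/Kᵢ = 1.4403.
Both exceed 1, so a two-phase solution exists.
Let ψ = V/F and solve Σ zᵢ(Kᵢ−1)/(1+ψ(Kᵢ−1)) = 0.
Newton iteration, ψ⁰ = 0.5:
  ψ = 0.5000: g = 0.15022, g' = -1.0169 → ψ = 0.6477
  ψ = 0.6477: g = 0.00271, g' = -1.0038 → ψ = 0.6504
Converged at ψ = 0.6504.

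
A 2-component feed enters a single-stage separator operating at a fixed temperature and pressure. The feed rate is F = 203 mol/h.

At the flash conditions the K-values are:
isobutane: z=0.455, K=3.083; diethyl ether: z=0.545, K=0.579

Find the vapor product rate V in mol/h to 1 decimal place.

V = 166.3 mol/h

Rachford–Rice: g(V/F) = Σ zᵢ(Kᵢ−1)/(1+V/F(Kᵢ−1)) = 0.
Check two-phase: ΣzᵢKᵢ = 1.718 > 1 and Σzᵢ/Kᵢ = 1.089 > 1, so g(0) = 0.718 > 0 and g(1) = -0.089 < 0.
Newton–Raphson from V/F = 0.5:
  V/F = 0.500: g = 0.1736, g' = -0.629 → V/F = 0.776
  V/F = 0.776: g = 0.0214, g' = -0.501 → V/F = 0.819
Converged at V/F = 0.819.
Then V = V/F·F = 0.8191·203 = 166.3 mol/h and L = F − V = 36.7 mol/h.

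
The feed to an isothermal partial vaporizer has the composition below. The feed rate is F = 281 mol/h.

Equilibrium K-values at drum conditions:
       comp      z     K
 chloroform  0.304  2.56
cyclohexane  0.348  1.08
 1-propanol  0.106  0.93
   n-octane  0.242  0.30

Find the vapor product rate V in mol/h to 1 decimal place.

Let β = V/F and solve Σ zᵢ(Kᵢ−1)/(1+β(Kᵢ−1)) = 0.
Feasibility: ΣzᵢKᵢ = 1.325, Σzᵢ/Kᵢ = 1.362 — both > 1, two phases present.
Iterate (Newton) starting at β = 0.5:
  β = 0.500: g = 0.0249, g' = -0.517 → β = 0.548
Converged at β = 0.548.
Then V = β·F = 0.5476·281 = 153.9 mol/h and L = F − V = 127.1 mol/h.

V = 153.9 mol/h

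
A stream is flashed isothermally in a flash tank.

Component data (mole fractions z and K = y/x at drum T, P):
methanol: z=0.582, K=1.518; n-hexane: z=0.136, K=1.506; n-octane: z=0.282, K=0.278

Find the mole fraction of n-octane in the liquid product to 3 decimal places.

x_n-octane = 0.417

Let ψ = V/F and solve Σ zᵢ(Kᵢ−1)/(1+ψ(Kᵢ−1)) = 0.
g(0) = ΣzᵢKᵢ − 1 = 0.167 and g(1) = 1 − Σzᵢ/Kᵢ = -0.488, so a root lies in (0, 1).
Iterate (Newton) starting at ψ = 0.5:
  ψ = 0.500: g = -0.0243, g' = -0.481 → ψ = 0.450
  ψ = 0.450: g = -0.0009, g' = -0.448 → ψ = 0.448
Converged at ψ = 0.448.
Compositions from xᵢ = zᵢ/(1+ψ(Kᵢ−1)), yᵢ = Kᵢxᵢ:
  methanol: x = 0.472, y = 0.717
  n-hexane: x = 0.111, y = 0.167
  n-octane: x = 0.417, y = 0.116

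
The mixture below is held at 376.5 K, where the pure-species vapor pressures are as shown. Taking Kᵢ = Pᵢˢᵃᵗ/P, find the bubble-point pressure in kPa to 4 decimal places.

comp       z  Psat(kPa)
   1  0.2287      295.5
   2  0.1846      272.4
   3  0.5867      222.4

At the bubble point ψ → 0, so ΣzᵢKᵢ = 1 with Kᵢ = Pᵢˢᵃᵗ/P ⇒ P = ΣzᵢPᵢˢᵃᵗ.
P = 0.2287·295.5 + 0.1846·272.4 + 0.5867·222.4 = 248.3480 kPa

Pbub = 248.3480 kPa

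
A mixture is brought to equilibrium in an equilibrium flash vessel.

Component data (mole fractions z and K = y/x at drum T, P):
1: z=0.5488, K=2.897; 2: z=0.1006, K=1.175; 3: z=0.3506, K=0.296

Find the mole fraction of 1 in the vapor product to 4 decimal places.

y_1 = 0.6961

Newton iteration, ψ⁰ = 0.53:
  ψ = 0.5300: g = 0.14151, g' = -0.9358 → ψ = 0.6812
  ψ = 0.6812: g = -0.00438, g' = -1.0199 → ψ = 0.6769
Converged at ψ = 0.6769.
Compositions from xᵢ = zᵢ/(1+ψ(Kᵢ−1)), yᵢ = Kᵢxᵢ:
  1: x = 0.2403, y = 0.6961
  2: x = 0.0899, y = 0.1057
  3: x = 0.6698, y = 0.1983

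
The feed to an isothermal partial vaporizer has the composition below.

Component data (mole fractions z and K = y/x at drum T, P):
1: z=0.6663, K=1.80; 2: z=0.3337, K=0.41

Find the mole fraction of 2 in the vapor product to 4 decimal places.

y_2 = 0.2360

Rachford–Rice: g(ψ) = Σ zᵢ(Kᵢ−1)/(1+ψ(Kᵢ−1)) = 0.
Feasibility: ΣzᵢKᵢ = 1.3362, Σzᵢ/Kᵢ = 1.1841 — both > 1, two phases present.
Binary case is linear: z₁(K₁−1)(1+ψ(K₂−1)) + z₂(K₂−1)(1+ψ(K₁−1)) = 0
⇒ ψ = [z₁(K₁−1)+z₂(K₂−1)] / [−(K₁−1)(K₂−1)] = 0.33616/0.47200 = 0.7122
Compositions from xᵢ = zᵢ/(1+ψ(Kᵢ−1)), yᵢ = Kᵢxᵢ:
  1: x = 0.4245, y = 0.7640
  2: x = 0.5755, y = 0.2360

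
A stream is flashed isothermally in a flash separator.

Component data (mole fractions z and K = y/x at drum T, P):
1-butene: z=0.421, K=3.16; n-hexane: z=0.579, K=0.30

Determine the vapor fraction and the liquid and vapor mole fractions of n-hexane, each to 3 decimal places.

Material balance + equilibrium reduce to Σ zᵢ(Kᵢ−1)/(1+ψ(Kᵢ−1)) = 0.
Feasibility: ΣzᵢKᵢ = 1.504, Σzᵢ/Kᵢ = 2.063 — both > 1, two phases present.
Newton–Raphson from ψ = 0.62:
  ψ = 0.620: g = -0.3273, g' = -1.245 → ψ = 0.357
  ψ = 0.357: g = -0.0269, g' = -1.130 → ψ = 0.333
Converged at ψ = 0.333.
Compositions from xᵢ = zᵢ/(1+ψ(Kᵢ−1)), yᵢ = Kᵢxᵢ:
  1-butene: x = 0.245, y = 0.773
  n-hexane: x = 0.755, y = 0.227

ψ = 0.333, x_n-hexane = 0.755, y_n-hexane = 0.227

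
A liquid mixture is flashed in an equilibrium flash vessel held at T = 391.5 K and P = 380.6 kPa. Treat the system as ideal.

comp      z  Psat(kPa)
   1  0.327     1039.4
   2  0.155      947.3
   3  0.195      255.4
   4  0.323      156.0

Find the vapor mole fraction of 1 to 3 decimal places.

Raoult's law: Kᵢ = Pᵢˢᵃᵗ/P = Pᵢˢᵃᵗ/380.6.
  K_1 = 1039.4/380.6 = 2.73095, K_2 = 947.3/380.6 = 2.48896, K_3 = 255.4/380.6 = 0.67105, K_4 = 156.0/380.6 = 0.40988
Newton iteration, ψ⁰ = 0.5:
  ψ = 0.500: g = 0.0886, g' = -0.651 → ψ = 0.636
  ψ = 0.636: g = 0.0017, g' = -0.635 → ψ = 0.639
Converged at ψ = 0.639.
Compositions from xᵢ = zᵢ/(1+ψ(Kᵢ−1)), yᵢ = Kᵢxᵢ:
  1: x = 0.155, y = 0.424
  2: x = 0.079, y = 0.198
  3: x = 0.247, y = 0.166
  4: x = 0.518, y = 0.212

y_1 = 0.424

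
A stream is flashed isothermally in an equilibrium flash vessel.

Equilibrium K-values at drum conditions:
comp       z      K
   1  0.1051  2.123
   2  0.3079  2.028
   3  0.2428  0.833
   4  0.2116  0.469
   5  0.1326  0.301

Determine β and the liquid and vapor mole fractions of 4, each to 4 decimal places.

Let β = V/F and solve Σ zᵢ(Kᵢ−1)/(1+β(Kᵢ−1)) = 0.
Check two-phase: ΣzᵢKᵢ = 1.1890 > 1 and Σzᵢ/Kᵢ = 1.3845 > 1, so g(0) = 0.1890 > 0 and g(1) = -0.3845 < 0.
Newton–Raphson from β = 0.36:
  β = 0.3600: g = 0.00916, g' = -0.4551 → β = 0.3801
Converged at β = 0.3801.
Compositions from xᵢ = zᵢ/(1+β(Kᵢ−1)), yᵢ = Kᵢxᵢ:
  1: x = 0.0737, y = 0.1564
  2: x = 0.2214, y = 0.4490
  3: x = 0.2593, y = 0.2160
  4: x = 0.2651, y = 0.1243
  5: x = 0.1806, y = 0.0544

β = 0.3801, x_4 = 0.2651, y_4 = 0.1243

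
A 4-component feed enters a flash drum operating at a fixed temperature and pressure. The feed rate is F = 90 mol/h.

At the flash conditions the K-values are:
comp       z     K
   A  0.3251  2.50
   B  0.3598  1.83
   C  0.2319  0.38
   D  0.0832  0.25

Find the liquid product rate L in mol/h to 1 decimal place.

L = 22.3 mol/h

Newton–Raphson from ψ = 0.64:
  ψ = 0.6400: g = 0.08547, g' = -0.7142 → ψ = 0.7597
  ψ = 0.7597: g = -0.00575, g' = -0.8244 → ψ = 0.7527
Converged at ψ = 0.7527.
Then V = ψ·F = 0.7527·90 = 67.7 mol/h and L = F − V = 22.3 mol/h.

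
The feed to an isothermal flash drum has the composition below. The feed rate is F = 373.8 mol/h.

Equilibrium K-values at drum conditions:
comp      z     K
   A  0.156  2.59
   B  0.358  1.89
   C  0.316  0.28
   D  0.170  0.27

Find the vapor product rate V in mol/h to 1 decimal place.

V = 97.7 mol/h

Material balance + equilibrium reduce to Σ zᵢ(Kᵢ−1)/(1+β(Kᵢ−1)) = 0.
g(0) = ΣzᵢKᵢ − 1 = 0.215 and g(1) = 1 − Σzᵢ/Kᵢ = -1.008, so a root lies in (0, 1).
Iterate (Newton) starting at β = 0.5:
  β = 0.500: g = -0.1923, g' = -0.883 → β = 0.282
  β = 0.282: g = -0.0160, g' = -0.771 → β = 0.261
Converged at β = 0.261.
Then V = β·F = 0.2615·373.8 = 97.7 mol/h and L = F − V = 276.1 mol/h.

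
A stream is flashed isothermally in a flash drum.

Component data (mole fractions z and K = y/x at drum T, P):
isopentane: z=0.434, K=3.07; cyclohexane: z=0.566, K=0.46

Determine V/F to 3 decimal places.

Material balance + equilibrium reduce to Σ zᵢ(Kᵢ−1)/(1+V/F(Kᵢ−1)) = 0.
Check two-phase: ΣzᵢKᵢ = 1.593 > 1 and Σzᵢ/Kᵢ = 1.372 > 1, so g(0) = 0.593 > 0 and g(1) = -0.372 < 0.
Newton iteration, V/F⁰ = 0.5:
  V/F = 0.500: g = 0.0228, g' = -0.759 → V/F = 0.530
Converged at V/F = 0.530.

V/F = 0.530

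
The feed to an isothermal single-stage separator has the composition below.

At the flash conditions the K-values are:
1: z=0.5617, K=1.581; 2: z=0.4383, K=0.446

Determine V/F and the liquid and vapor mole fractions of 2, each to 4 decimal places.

Material balance + equilibrium reduce to Σ zᵢ(Kᵢ−1)/(1+V/F(Kᵢ−1)) = 0.
g(0) = ΣzᵢKᵢ − 1 = 0.0835 and g(1) = 1 − Σzᵢ/Kᵢ = -0.3380, so a root lies in (0, 1).
Binary case is linear: z₁(K₁−1)(1+V/F(K₂−1)) + z₂(K₂−1)(1+V/F(K₁−1)) = 0
⇒ V/F = [z₁(K₁−1)+z₂(K₂−1)] / [−(K₁−1)(K₂−1)] = 0.08353/0.32187 = 0.2595
Compositions from xᵢ = zᵢ/(1+V/F(Kᵢ−1)), yᵢ = Kᵢxᵢ:
  1: x = 0.4881, y = 0.7717
  2: x = 0.5119, y = 0.2283

V/F = 0.2595, x_2 = 0.5119, y_2 = 0.2283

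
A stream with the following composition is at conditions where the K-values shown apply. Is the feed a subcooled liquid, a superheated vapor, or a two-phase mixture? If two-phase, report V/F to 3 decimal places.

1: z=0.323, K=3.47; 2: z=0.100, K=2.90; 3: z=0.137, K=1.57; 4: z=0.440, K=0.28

two-phase, V/F = 0.519

ΣzᵢKᵢ = 1.749; Σzᵢ/Kᵢ = 1.786.
Both exceed 1, so a two-phase solution exists.
Newton iteration, ψ⁰ = 0.47:
  ψ = 0.470: g = 0.0523, g' = -1.072 → ψ = 0.519
Converged at ψ = 0.519.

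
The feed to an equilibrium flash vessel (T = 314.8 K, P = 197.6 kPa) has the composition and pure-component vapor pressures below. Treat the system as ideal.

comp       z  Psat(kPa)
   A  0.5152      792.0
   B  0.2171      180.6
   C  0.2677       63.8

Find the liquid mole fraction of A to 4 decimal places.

Raoult's law: Kᵢ = Pᵢˢᵃᵗ/P = Pᵢˢᵃᵗ/197.6.
  K_A = 792.0/197.6 = 4.008097, K_B = 180.6/197.6 = 0.913968, K_C = 63.8/197.6 = 0.322874
Iterate (Newton) starting at ψ = 0.5:
  ψ = 0.5000: g = 0.32534, g' = -1.0258 → ψ = 0.8172
  ψ = 0.8172: g = 0.02226, g' = -1.0069 → ψ = 0.8393
  ψ = 0.8393: g = -0.00031, g' = -1.0357 → ψ = 0.8390
Converged at ψ = 0.8390.
Compositions from xᵢ = zᵢ/(1+ψ(Kᵢ−1)), yᵢ = Kᵢxᵢ:
  A: x = 0.1462, y = 0.5860
  B: x = 0.2340, y = 0.2139
  C: x = 0.6198, y = 0.2001

x_A = 0.1462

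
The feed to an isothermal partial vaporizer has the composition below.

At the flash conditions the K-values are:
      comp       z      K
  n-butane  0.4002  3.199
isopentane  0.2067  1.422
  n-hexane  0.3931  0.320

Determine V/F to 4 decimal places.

Iterate (Newton) starting at V/F = 0.5:
  V/F = 0.5000: g = 0.08618, g' = -0.8814 → V/F = 0.5978
  V/F = 0.5978: g = -0.00050, g' = -0.9007 → V/F = 0.5972
Converged at V/F = 0.5972.

V/F = 0.5972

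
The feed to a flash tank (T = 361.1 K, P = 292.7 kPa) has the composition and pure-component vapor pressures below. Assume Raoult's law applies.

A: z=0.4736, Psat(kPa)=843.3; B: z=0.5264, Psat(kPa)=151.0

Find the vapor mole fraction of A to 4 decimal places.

y_A = 0.5897

Raoult's law: Kᵢ = Pᵢˢᵃᵗ/P = Pᵢˢᵃᵗ/292.7.
  K_A = 843.3/292.7 = 2.881107, K_B = 151.0/292.7 = 0.515887
Rachford–Rice: g(V/F) = Σ zᵢ(Kᵢ−1)/(1+V/F(Kᵢ−1)) = 0.
Check two-phase: ΣzᵢKᵢ = 1.6361 > 1 and Σzᵢ/Kᵢ = 1.1848 > 1, so g(0) = 0.6361 > 0 and g(1) = -0.1848 < 0.
Binary case is linear: z₁(K₁−1)(1+V/F(K₂−1)) + z₂(K₂−1)(1+V/F(K₁−1)) = 0
⇒ V/F = [z₁(K₁−1)+z₂(K₂−1)] / [−(K₁−1)(K₂−1)] = 0.63605/0.91067 = 0.6984
Compositions from xᵢ = zᵢ/(1+V/F(Kᵢ−1)), yᵢ = Kᵢxᵢ:
  A: x = 0.2047, y = 0.5897
  B: x = 0.7953, y = 0.4103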